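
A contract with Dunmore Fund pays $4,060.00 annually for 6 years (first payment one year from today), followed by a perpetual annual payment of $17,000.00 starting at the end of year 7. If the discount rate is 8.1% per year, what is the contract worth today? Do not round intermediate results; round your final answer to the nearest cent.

PV of 6-year annuity: $4,060.00 × [1 − (1+0.081)^−6] / 0.081 = 18712.08878
Perpetuity value at year 6: $17,000.00 / 0.081 = 209876.54321
PV of perpetuity: 209876.54321 / (1+0.081)^6 = 131525.43256
Total PV = 18712.08878 + 131525.43256 = 150237.52134

$150237.52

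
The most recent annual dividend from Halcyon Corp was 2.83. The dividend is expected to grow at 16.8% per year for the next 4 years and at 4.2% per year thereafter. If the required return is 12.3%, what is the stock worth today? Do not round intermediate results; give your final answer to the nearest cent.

55.10

D_1 = 3.30544
D_2 = 3.86075
D_3 = 4.50936
D_4 = 5.26693
Terminal value at year 4: TV = D_4×(1+g_2)/(r−g_2) = 5.48814/0.081 = 67.75487
P_0 = D_1/(1+r)^1 + D_2/(1+r)^2 + D_3/(1+r)^3 + D_4/(1+r)^4 + TV/(1+r)^4
    = 2.94340 + 3.06135 + 3.18402 + 3.31161 + 42.60117 = 55.10154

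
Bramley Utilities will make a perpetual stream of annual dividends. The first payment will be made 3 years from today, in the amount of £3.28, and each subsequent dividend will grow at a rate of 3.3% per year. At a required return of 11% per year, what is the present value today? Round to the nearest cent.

Value at end of year 2: C₁ / (r − g) = £3.28 / (0.11 − 0.033) = £42.5974
Discount to today: PV = £42.5974 / (1 + 0.11)^2 = £42.5974 / 1.232100 = £34.57

£34.57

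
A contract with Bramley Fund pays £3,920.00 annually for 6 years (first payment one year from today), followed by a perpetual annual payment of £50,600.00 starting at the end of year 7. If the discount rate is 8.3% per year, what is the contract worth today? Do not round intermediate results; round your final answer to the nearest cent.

£395792.50

PV of 6-year annuity: £3,920.00 × [1 − (1+0.083)^−6] / 0.083 = 17957.93755
Perpetuity value at year 6: £50,600.00 / 0.083 = 609638.55422
PV of perpetuity: 609638.55422 / (1+0.083)^6 = 377834.56435
Total PV = 17957.93755 + 377834.56435 = 395792.50190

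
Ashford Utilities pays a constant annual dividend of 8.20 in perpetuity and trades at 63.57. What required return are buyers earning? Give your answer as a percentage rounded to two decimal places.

P = C/r ⇒ r = C/P = 8.20/63.57 = 0.128992

12.90%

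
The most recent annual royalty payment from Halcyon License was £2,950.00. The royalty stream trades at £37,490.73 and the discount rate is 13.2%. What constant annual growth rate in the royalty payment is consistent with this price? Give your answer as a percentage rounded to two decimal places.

4.94%

P = D₀(1+g)/(r−g) ⇒ P(r−g) = D₀(1+g) ⇒ g(P+D₀) = P·r − D₀
g = (P·r − D₀)/(P + D₀) = (£37,490.73×0.132 − £2,950.00) / (£37,490.73 + £2,950.00) = 0.049425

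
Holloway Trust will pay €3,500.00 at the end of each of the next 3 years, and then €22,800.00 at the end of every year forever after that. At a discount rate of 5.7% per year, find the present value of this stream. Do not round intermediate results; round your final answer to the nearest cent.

€348123.18

PV of 3-year annuity: €3,500.00 × [1 − (1+0.057)^−3] / 0.057 = 9407.71330
Perpetuity value at year 3: €22,800.00 / 0.057 = 400000.00000
PV of perpetuity: 400000.00000 / (1+0.057)^3 = 338715.46764
Total PV = 9407.71330 + 338715.46764 = 348123.18094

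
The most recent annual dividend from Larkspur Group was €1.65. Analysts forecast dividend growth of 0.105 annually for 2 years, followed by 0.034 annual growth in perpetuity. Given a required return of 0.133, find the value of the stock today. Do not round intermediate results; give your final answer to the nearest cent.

D_1 = 1.82325
D_2 = 2.01469
Terminal value at year 2: TV = D_2×(1+g_2)/(r−g_2) = 2.08319/0.099 = 21.04233
P_0 = D_1/(1+r)^1 + D_2/(1+r)^2 + TV/(1+r)^2
    = 1.60922 + 1.56945 + 16.39208 = 19.57076

€19.57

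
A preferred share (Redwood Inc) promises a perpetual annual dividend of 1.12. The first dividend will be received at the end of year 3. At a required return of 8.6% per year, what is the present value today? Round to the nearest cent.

11.04

Value at end of year 2: C / r = 1.12 / 0.086 = 13.0233
Discount to today: PV = 13.0233 / (1 + 0.086)^2 = 13.0233 / 1.179396 = 11.04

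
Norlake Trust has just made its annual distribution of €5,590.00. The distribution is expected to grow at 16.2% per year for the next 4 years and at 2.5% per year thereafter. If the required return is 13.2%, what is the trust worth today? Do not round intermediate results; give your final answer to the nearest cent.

€83336.55

D_1 = 6495.58000
D_2 = 7547.86396
D_3 = 8770.61792
D_4 = 10191.45802
Terminal value at year 4: TV = D_4×(1+g_2)/(r−g_2) = 10446.24448/0.107 = 97628.45304
P_0 = D_1/(1+r)^1 + D_2/(1+r)^2 + D_3/(1+r)^3 + D_4/(1+r)^4 + TV/(1+r)^4
    = 5738.14488 + 5890.21585 + 6046.31698 + 6206.55506 + 59455.31719 = 83336.54997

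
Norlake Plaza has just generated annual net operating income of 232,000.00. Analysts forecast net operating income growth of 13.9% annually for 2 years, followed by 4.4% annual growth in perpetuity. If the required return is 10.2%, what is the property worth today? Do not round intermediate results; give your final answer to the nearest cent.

D_1 = 264248.00000
D_2 = 300978.47200
Terminal value at year 2: TV = D_2×(1+g_2)/(r−g_2) = 314221.52477/0.058 = 5417612.49600
P_0 = D_1/(1+r)^1 + D_2/(1+r)^2 + TV/(1+r)^2
    = 239789.47368 + 247840.48142 + 4461128.66558 = 4948758.62069

4948758.62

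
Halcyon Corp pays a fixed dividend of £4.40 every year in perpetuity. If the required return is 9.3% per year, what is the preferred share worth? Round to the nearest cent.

Level perpetuity: PV = C / r = £4.40 / 0.093 = £47.31

£47.31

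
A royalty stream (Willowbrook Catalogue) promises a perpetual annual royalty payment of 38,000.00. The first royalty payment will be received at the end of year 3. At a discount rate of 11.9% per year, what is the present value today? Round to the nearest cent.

Value at end of year 2: C / r = 38,000.00 / 0.119 = 319,327.7311
Discount to today: PV = 319,327.7311 / (1 + 0.119)^2 = 319,327.7311 / 1.252161 = 255,021.30

255021.30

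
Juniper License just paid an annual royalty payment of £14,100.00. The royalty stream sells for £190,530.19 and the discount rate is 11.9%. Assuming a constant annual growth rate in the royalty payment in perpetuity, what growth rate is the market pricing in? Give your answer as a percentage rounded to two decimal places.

4.19%

P = D₀(1+g)/(r−g) ⇒ P(r−g) = D₀(1+g) ⇒ g(P+D₀) = P·r − D₀
g = (P·r − D₀)/(P + D₀) = (£190,530.19×0.119 − £14,100.00) / (£190,530.19 + £14,100.00) = 0.041896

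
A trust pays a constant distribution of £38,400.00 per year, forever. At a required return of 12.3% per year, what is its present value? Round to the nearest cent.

Level perpetuity: PV = C / r = £38,400.00 / 0.123 = £312,195.12

£312195.12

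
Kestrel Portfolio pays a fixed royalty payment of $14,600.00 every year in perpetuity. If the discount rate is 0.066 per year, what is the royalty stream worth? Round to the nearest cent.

Level perpetuity: PV = C / r = $14,600.00 / 0.066 = $221,212.12

$221212.12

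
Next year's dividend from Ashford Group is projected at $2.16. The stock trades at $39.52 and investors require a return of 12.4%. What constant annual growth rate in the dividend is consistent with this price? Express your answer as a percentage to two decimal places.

6.93%

P = D₁/(r−g) ⇒ g = r − D₁/P = 0.124 − $2.16/$39.52 = 0.069344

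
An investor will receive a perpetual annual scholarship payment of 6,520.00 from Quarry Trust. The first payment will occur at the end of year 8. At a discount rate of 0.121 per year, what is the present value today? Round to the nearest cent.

24222.72

Value at end of year 7: C / r = 6,520.00 / 0.121 = 53,884.2975
Discount to today: PV = 53,884.2975 / (1 + 0.121)^7 = 53,884.2975 / 2.224535 = 24,222.72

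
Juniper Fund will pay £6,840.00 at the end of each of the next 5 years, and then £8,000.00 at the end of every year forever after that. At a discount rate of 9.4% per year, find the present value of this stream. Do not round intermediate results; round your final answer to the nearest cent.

£80640.83

PV of 5-year annuity: £6,840.00 × [1 − (1+0.094)^−5] / 0.094 = 26331.36500
Perpetuity value at year 5: £8,000.00 / 0.094 = 85106.38298
PV of perpetuity: 85106.38298 / (1+0.094)^5 = 54309.46485
Total PV = 26331.36500 + 54309.46485 = 80640.82985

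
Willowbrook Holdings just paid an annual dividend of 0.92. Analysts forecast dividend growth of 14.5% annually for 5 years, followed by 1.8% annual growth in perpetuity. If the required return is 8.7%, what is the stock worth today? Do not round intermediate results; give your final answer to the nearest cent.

D_1 = 1.05340
D_2 = 1.20614
D_3 = 1.38103
D_4 = 1.58128
D_5 = 1.81057
Terminal value at year 5: TV = D_5×(1+g_2)/(r−g_2) = 1.84316/0.069 = 26.71246
P_0 = D_1/(1+r)^1 + D_2/(1+r)^2 + D_3/(1+r)^3 + D_4/(1+r)^4 + D_5/(1+r)^5 + TV/(1+r)^5
    = 0.96909 + 1.02080 + 1.07527 + 1.13264 + 1.19307 + 17.60217 = 22.99304

22.99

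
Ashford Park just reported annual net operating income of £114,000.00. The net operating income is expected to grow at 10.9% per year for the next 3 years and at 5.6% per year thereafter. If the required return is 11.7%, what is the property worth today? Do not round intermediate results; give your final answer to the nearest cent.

£2268532.64

D_1 = 126426.00000
D_2 = 140206.43400
D_3 = 155488.93531
Terminal value at year 3: TV = D_3×(1+g_2)/(r−g_2) = 164196.31568/0.061 = 2691742.88005
P_0 = D_1/(1+r)^1 + D_2/(1+r)^2 + D_3/(1+r)^3 + TV/(1+r)^3
    = 113183.52731 + 112372.90222 + 111568.08287 + 1931408.12310 = 2268532.63549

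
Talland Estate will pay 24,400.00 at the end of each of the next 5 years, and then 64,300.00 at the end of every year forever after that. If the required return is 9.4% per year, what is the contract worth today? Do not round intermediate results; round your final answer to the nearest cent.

PV of 5-year annuity: 24,400.00 × [1 − (1+0.094)^−5] / 0.094 = 93930.60029
Perpetuity value at year 5: 64,300.00 / 0.094 = 684042.55319
PV of perpetuity: 684042.55319 / (1+0.094)^5 = 436512.32374
Total PV = 93930.60029 + 436512.32374 = 530442.92403

530442.92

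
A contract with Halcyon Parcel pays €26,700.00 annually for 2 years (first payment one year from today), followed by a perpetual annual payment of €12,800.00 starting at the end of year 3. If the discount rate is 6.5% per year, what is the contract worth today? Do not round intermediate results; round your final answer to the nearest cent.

PV of 2-year annuity: €26,700.00 × [1 − (1+0.065)^−2] / 0.065 = 48610.72539
Perpetuity value at year 2: €12,800.00 / 0.065 = 196923.07692
PV of perpetuity: 196923.07692 / (1+0.065)^2 = 173619.05876
Total PV = 48610.72539 + 173619.05876 = 222229.78415

€222229.78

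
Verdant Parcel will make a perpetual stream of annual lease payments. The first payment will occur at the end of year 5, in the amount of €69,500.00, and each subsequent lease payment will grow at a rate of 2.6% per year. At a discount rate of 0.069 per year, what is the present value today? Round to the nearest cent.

€1237671.89

Value at end of year 4: C₁ / (r − g) = €69,500.00 / (0.069 − 0.026) = €1,616,279.0698
Discount to today: PV = €1,616,279.0698 / (1 + 0.069)^4 = €1,616,279.0698 / 1.305903 = €1,237,671.89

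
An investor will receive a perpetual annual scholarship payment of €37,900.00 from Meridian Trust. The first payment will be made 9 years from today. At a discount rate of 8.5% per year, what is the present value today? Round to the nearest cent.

€232157.32

Value at end of year 8: C / r = €37,900.00 / 0.085 = €445,882.3529
Discount to today: PV = €445,882.3529 / (1 + 0.085)^8 = €445,882.3529 / 1.920604 = €232,157.32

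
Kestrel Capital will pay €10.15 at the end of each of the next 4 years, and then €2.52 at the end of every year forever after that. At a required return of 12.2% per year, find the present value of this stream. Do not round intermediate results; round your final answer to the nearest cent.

PV of 4-year annuity: €10.15 × [1 − (1+0.122)^−4] / 0.122 = 30.69969
Perpetuity value at year 4: €2.52 / 0.122 = 20.65574
PV of perpetuity: 20.65574 / (1+0.122)^4 = 13.03375
Total PV = 30.69969 + 13.03375 = 43.73343

€43.73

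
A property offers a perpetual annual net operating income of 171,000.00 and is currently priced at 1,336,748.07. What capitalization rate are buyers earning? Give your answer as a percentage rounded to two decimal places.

12.79%

P = C/r ⇒ r = C/P = 171,000.00/1,336,748.07 = 0.127922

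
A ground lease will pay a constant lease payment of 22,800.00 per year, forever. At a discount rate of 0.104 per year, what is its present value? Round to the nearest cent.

219230.77

Level perpetuity: PV = C / r = 22,800.00 / 0.104 = 219,230.77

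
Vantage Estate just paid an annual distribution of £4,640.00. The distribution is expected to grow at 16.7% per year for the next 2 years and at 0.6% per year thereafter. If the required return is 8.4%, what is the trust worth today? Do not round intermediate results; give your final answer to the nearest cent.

D_1 = 5414.88000
D_2 = 6319.16496
Terminal value at year 2: TV = D_2×(1+g_2)/(r−g_2) = 6357.07995/0.078 = 81501.02500
P_0 = D_1/(1+r)^1 + D_2/(1+r)^2 + TV/(1+r)^2
    = 4995.27675 + 5377.75643 + 69359.26883 = 79732.30202

£79732.30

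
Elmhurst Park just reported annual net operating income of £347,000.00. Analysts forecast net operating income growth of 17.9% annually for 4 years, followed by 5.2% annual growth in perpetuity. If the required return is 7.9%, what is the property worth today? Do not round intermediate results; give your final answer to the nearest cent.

D_1 = 409113.00000
D_2 = 482344.22700
D_3 = 568683.84363
D_4 = 670478.25164
Terminal value at year 4: TV = D_4×(1+g_2)/(r−g_2) = 705343.12073/0.027 = 26123819.28625
P_0 = D_1/(1+r)^1 + D_2/(1+r)^2 + D_3/(1+r)^3 + D_4/(1+r)^4 + TV/(1+r)^4
    = 379159.40686 + 414299.29628 + 452695.89464 + 494651.02852 + 19273069.70398 = 21013875.33028

£21013875.33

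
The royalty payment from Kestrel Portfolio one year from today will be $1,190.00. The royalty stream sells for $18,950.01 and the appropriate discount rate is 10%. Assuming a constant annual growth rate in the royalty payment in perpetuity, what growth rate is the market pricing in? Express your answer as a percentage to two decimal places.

P = D₁/(r−g) ⇒ g = r − D₁/P = 0.1 − $1,190.00/$18,950.01 = 0.037203

3.72%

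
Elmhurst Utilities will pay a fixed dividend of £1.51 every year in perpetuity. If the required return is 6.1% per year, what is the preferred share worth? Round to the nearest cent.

£24.75

Level perpetuity: PV = C / r = £1.51 / 0.061 = £24.75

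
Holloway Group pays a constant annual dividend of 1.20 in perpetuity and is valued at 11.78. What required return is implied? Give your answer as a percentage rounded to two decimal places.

P = C/r ⇒ r = C/P = 1.20/11.78 = 0.101868

10.19%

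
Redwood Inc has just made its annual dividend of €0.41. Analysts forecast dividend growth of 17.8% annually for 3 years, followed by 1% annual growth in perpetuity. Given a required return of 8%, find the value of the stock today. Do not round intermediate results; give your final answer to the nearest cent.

€9.14

D_1 = 0.48298
D_2 = 0.56895
D_3 = 0.67022
Terminal value at year 3: TV = D_3×(1+g_2)/(r−g_2) = 0.67693/0.07 = 9.67037
P_0 = D_1/(1+r)^1 + D_2/(1+r)^2 + D_3/(1+r)^3 + TV/(1+r)^3
    = 0.44720 + 0.48778 + 0.53205 + 7.67665 = 9.14368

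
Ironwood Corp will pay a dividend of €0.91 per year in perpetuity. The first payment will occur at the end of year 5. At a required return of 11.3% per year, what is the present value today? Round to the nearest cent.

Value at end of year 4: C / r = €0.91 / 0.113 = €8.0531
Discount to today: PV = €8.0531 / (1 + 0.113)^4 = €8.0531 / 1.534549 = €5.25

€5.25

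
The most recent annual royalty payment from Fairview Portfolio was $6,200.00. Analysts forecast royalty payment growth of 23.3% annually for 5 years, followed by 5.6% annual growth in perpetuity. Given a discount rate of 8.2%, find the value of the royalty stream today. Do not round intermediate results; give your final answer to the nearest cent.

$530567.35

D_1 = 7644.60000
D_2 = 9425.79180
D_3 = 11622.00129
D_4 = 14329.92759
D_5 = 17668.80072
Terminal value at year 5: TV = D_5×(1+g_2)/(r−g_2) = 18658.25356/0.026 = 717625.13686
P_0 = D_1/(1+r)^1 + D_2/(1+r)^2 + D_3/(1+r)^3 + D_4/(1+r)^4 + D_5/(1+r)^5 + TV/(1+r)^5
    = 7065.24954 + 8051.25017 + 9174.85347 + 10455.26278 + 11914.36138 + 483906.36976 = 530567.34709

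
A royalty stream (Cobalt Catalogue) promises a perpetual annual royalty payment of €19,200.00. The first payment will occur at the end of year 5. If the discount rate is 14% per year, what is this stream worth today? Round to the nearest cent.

Value at end of year 4: C / r = €19,200.00 / 0.14 = €137,142.8571
Discount to today: PV = €137,142.8571 / (1 + 0.14)^4 = €137,142.8571 / 1.688960 = €81,199.58

€81199.58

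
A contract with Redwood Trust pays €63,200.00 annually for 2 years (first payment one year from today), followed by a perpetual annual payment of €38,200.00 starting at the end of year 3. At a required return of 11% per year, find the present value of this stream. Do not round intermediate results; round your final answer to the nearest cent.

€390085.81

PV of 2-year annuity: €63,200.00 × [1 − (1+0.11)^−2] / 0.11 = 108231.47472
Perpetuity value at year 2: €38,200.00 / 0.11 = 347272.72727
PV of perpetuity: 347272.72727 / (1+0.11)^2 = 281854.33591
Total PV = 108231.47472 + 281854.33591 = 390085.81063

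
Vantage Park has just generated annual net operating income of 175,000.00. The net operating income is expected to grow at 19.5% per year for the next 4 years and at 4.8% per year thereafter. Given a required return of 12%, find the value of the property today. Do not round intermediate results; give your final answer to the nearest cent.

4126459.56

D_1 = 209125.00000
D_2 = 249904.37500
D_3 = 298635.72813
D_4 = 356869.69511
Terminal value at year 4: TV = D_4×(1+g_2)/(r−g_2) = 373999.44047/0.072 = 5194436.67326
P_0 = D_1/(1+r)^1 + D_2/(1+r)^2 + D_3/(1+r)^3 + D_4/(1+r)^4 + TV/(1+r)^4
    = 186718.75000 + 199222.23772 + 212563.01257 + 226797.14288 + 3301158.41298 = 4126459.55616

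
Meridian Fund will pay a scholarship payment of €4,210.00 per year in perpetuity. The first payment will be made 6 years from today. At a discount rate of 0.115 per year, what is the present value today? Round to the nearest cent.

€21242.71

Value at end of year 5: C / r = €4,210.00 / 0.115 = €36,608.6957
Discount to today: PV = €36,608.6957 / (1 + 0.115)^5 = €36,608.6957 / 1.723353 = €21,242.71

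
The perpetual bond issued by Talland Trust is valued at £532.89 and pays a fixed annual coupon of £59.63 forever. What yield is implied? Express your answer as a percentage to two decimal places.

P = C/r ⇒ r = C/P = £59.63/£532.89 = 0.111899

11.19%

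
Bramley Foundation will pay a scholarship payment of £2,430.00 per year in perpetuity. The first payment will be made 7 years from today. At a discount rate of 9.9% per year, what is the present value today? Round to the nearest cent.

£13931.08

Value at end of year 6: C / r = £2,430.00 / 0.099 = £24,545.4545
Discount to today: PV = £24,545.4545 / (1 + 0.099)^6 = £24,545.4545 / 1.761920 = £13,931.08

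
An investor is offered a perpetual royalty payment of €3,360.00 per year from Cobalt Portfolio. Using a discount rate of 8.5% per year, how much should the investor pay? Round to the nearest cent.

€39529.41

Level perpetuity: PV = C / r = €3,360.00 / 0.085 = €39,529.41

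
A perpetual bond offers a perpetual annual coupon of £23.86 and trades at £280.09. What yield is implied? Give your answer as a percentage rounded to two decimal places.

8.52%

P = C/r ⇒ r = C/P = £23.86/£280.09 = 0.085187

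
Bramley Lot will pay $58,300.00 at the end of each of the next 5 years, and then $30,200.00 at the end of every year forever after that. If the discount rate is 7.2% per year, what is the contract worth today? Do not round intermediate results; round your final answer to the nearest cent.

$534045.63

PV of 5-year annuity: $58,300.00 × [1 − (1+0.072)^−5] / 0.072 = 237766.86582
Perpetuity value at year 5: $30,200.00 / 0.072 = 419444.44444
PV of perpetuity: 419444.44444 / (1+0.072)^5 = 296278.76095
Total PV = 237766.86582 + 296278.76095 = 534045.62677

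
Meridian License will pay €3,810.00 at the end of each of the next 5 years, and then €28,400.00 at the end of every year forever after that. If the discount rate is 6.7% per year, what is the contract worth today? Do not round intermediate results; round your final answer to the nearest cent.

PV of 5-year annuity: €3,810.00 × [1 − (1+0.067)^−5] / 0.067 = 15748.04148
Perpetuity value at year 5: €28,400.00 / 0.067 = 423880.59701
PV of perpetuity: 423880.59701 / (1+0.067)^5 = 306493.62112
Total PV = 15748.04148 + 306493.62112 = 322241.66261

€322241.66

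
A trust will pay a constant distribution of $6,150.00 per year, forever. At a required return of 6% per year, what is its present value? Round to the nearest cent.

$102500.00

Level perpetuity: PV = C / r = $6,150.00 / 0.06 = $102,500.00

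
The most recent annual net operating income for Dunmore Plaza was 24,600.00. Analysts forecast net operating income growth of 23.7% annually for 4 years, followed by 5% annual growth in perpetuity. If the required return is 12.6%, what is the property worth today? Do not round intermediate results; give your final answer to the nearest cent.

D_1 = 30430.20000
D_2 = 37642.15740
D_3 = 46563.34870
D_4 = 57598.86235
Terminal value at year 4: TV = D_4×(1+g_2)/(r−g_2) = 60478.80546/0.076 = 795773.75610
P_0 = D_1/(1+r)^1 + D_2/(1+r)^2 + D_3/(1+r)^3 + D_4/(1+r)^4 + TV/(1+r)^4
    = 27025.04440 + 29689.14736 + 32615.87503 + 35831.11671 + 495035.16506 = 620196.34857

620196.35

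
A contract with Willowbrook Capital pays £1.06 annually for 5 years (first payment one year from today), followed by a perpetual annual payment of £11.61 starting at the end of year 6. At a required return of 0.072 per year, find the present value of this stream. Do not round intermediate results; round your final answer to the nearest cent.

PV of 5-year annuity: £1.06 × [1 − (1+0.072)^−5] / 0.072 = 4.32303
Perpetuity value at year 5: £11.61 / 0.072 = 161.25000
PV of perpetuity: 161.25000 / (1+0.072)^5 = 113.90054
Total PV = 4.32303 + 113.90054 = 118.22358

£118.22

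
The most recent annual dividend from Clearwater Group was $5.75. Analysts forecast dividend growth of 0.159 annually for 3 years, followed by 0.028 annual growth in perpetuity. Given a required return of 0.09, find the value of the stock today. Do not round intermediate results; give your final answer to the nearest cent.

D_1 = 6.66425
D_2 = 7.72387
D_3 = 8.95196
Terminal value at year 3: TV = D_3×(1+g_2)/(r−g_2) = 9.20262/0.062 = 148.42928
P_0 = D_1/(1+r)^1 + D_2/(1+r)^2 + D_3/(1+r)^3 + TV/(1+r)^3
    = 6.11399 + 6.50102 + 6.91256 + 114.61464 = 134.14221

$134.14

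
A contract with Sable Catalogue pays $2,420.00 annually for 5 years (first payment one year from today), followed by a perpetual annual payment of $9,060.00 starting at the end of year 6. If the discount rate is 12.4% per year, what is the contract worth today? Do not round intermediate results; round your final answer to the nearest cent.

PV of 5-year annuity: $2,420.00 × [1 − (1+0.124)^−5] / 0.124 = 8637.80165
Perpetuity value at year 5: $9,060.00 / 0.124 = 73064.51613
PV of perpetuity: 73064.51613 / (1+0.124)^5 = 40726.30003
Total PV = 8637.80165 + 40726.30003 = 49364.10168

$49364.10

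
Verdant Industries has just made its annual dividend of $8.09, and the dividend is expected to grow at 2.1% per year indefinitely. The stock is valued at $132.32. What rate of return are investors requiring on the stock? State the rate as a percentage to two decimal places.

D₁ = $8.09 × 1.021 = $8.2599
P = D₁/(r − g) ⇒ r = D₁/P + g = $8.2599/$132.32 + 0.021 = 0.062424 + 0.021 = 0.083424

8.34%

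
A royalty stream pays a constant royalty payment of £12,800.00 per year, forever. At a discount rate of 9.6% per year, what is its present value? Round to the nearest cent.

£133333.33

Level perpetuity: PV = C / r = £12,800.00 / 0.096 = £133,333.33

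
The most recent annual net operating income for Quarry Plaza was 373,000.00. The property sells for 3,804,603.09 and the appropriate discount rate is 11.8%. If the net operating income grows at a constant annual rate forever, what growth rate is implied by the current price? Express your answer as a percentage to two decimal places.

P = D₀(1+g)/(r−g) ⇒ P(r−g) = D₀(1+g) ⇒ g(P+D₀) = P·r − D₀
g = (P·r − D₀)/(P + D₀) = (3,804,603.09×0.118 − 373,000.00) / (3,804,603.09 + 373,000.00) = 0.018179

1.82%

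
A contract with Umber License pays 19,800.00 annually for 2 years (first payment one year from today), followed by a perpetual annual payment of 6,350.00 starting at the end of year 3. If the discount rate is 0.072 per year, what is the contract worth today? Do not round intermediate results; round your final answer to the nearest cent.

PV of 2-year annuity: 19,800.00 × [1 − (1+0.072)^−2] / 0.072 = 35699.76609
Perpetuity value at year 2: 6,350.00 / 0.072 = 88194.44444
PV of perpetuity: 88194.44444 / (1+0.072)^2 = 76745.27704
Total PV = 35699.76609 + 76745.27704 = 112445.04313

112445.04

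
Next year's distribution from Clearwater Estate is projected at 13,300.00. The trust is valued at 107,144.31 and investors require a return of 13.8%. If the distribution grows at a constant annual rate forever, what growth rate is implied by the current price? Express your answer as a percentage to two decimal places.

1.39%

P = D₁/(r−g) ⇒ g = r − D₁/P = 0.138 − 13,300.00/107,144.31 = 0.013868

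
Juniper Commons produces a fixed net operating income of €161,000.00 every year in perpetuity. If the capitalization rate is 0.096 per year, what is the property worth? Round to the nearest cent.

€1677083.33

Level perpetuity: PV = C / r = €161,000.00 / 0.096 = €1,677,083.33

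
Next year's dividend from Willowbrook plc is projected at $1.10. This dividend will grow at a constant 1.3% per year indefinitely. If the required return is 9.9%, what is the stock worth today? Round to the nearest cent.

$12.79

Growing perpetuity: P = D₁ / (r − g) = $1.1000 / (0.099 − 0.013) = $12.79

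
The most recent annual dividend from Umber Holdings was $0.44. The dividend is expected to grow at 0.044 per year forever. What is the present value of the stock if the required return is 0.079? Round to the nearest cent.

$13.12

D₁ = D₀ × (1 + g) = $0.44 × 1.044 = $0.4594
Growing perpetuity: P = D₁ / (r − g) = $0.4594 / (0.079 − 0.044) = $13.12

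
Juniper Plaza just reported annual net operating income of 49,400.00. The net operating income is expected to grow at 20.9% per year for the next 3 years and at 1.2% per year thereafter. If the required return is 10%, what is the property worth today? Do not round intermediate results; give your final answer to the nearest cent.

D_1 = 59724.60000
D_2 = 72207.04140
D_3 = 87298.31305
Terminal value at year 3: TV = D_3×(1+g_2)/(r−g_2) = 88345.89281/0.088 = 1003930.60010
P_0 = D_1/(1+r)^1 + D_2/(1+r)^2 + D_3/(1+r)^3 + TV/(1+r)^3
    = 54295.09091 + 59675.24083 + 65588.51469 + 754267.91894 = 933826.76536

933826.77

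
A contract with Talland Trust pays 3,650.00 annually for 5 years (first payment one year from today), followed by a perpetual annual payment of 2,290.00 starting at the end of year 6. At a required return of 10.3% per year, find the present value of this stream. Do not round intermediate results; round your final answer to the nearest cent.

27349.21

PV of 5-year annuity: 3,650.00 × [1 − (1+0.103)^−5] / 0.103 = 13730.97923
Perpetuity value at year 5: 2,290.00 / 0.103 = 22233.00971
PV of perpetuity: 22233.00971 / (1+0.103)^5 = 13618.23096
Total PV = 13730.97923 + 13618.23096 = 27349.21019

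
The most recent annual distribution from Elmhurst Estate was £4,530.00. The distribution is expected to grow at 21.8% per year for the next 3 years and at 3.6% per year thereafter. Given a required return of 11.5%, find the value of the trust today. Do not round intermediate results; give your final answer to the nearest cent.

£93695.93

D_1 = 5517.54000
D_2 = 6720.36372
D_3 = 8185.40301
Terminal value at year 3: TV = D_3×(1+g_2)/(r−g_2) = 8480.07752/0.079 = 107342.75341
P_0 = D_1/(1+r)^1 + D_2/(1+r)^2 + D_3/(1+r)^3 + TV/(1+r)^3
    = 4948.46637 + 5405.58927 + 5904.93967 + 77436.93034 = 93695.92565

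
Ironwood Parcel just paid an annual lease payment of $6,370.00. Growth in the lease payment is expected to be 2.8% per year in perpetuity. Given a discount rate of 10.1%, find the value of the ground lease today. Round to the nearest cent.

D₁ = D₀ × (1 + g) = $6,370.00 × 1.028 = $6,548.3600
Growing perpetuity: P = D₁ / (r − g) = $6,548.3600 / (0.101 − 0.028) = $89,703.56

$89703.56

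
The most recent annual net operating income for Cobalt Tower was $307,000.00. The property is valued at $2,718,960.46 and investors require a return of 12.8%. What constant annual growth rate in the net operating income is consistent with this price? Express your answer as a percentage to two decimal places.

1.36%

P = D₀(1+g)/(r−g) ⇒ P(r−g) = D₀(1+g) ⇒ g(P+D₀) = P·r − D₀
g = (P·r − D₀)/(P + D₀) = ($2,718,960.46×0.128 − $307,000.00) / ($2,718,960.46 + $307,000.00) = 0.013558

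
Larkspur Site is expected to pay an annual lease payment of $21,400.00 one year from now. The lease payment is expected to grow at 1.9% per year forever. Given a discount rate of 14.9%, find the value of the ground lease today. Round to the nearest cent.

$164615.38

Growing perpetuity: P = D₁ / (r − g) = $21,400.0000 / (0.149 − 0.019) = $164,615.38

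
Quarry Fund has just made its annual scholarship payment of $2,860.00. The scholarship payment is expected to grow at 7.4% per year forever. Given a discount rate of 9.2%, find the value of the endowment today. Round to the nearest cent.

D₁ = D₀ × (1 + g) = $2,860.00 × 1.074 = $3,071.6400
Growing perpetuity: P = D₁ / (r − g) = $3,071.6400 / (0.092 − 0.074) = $170,646.67

$170646.67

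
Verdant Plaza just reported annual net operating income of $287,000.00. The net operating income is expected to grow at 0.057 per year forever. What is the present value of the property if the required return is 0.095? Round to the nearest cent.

D₁ = D₀ × (1 + g) = $287,000.00 × 1.057 = $303,359.0000
Growing perpetuity: P = D₁ / (r − g) = $303,359.0000 / (0.095 − 0.057) = $7,983,131.58

$7983131.58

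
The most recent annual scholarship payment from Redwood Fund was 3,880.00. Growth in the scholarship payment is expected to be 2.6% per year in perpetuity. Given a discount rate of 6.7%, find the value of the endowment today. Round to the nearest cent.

D₁ = D₀ × (1 + g) = 3,880.00 × 1.026 = 3,980.8800
Growing perpetuity: P = D₁ / (r − g) = 3,980.8800 / (0.067 − 0.026) = 97,094.63

97094.63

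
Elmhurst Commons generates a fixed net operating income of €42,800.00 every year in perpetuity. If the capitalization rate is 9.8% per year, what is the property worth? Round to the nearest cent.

Level perpetuity: PV = C / r = €42,800.00 / 0.098 = €436,734.69

€436734.69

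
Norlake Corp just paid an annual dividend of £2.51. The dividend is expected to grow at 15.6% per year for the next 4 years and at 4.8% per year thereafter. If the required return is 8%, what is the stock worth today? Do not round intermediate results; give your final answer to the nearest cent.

£119.84

D_1 = 2.90156
D_2 = 3.35420
D_3 = 3.87746
D_4 = 4.48234
Terminal value at year 4: TV = D_4×(1+g_2)/(r−g_2) = 4.69750/0.032 = 146.79672
P_0 = D_1/(1+r)^1 + D_2/(1+r)^2 + D_3/(1+r)^3 + D_4/(1+r)^4 + TV/(1+r)^4
    = 2.68663 + 2.87569 + 3.07805 + 3.29466 + 107.89997 = 119.83500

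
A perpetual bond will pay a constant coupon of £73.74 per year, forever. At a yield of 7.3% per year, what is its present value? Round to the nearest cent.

Level perpetuity: PV = C / r = £73.74 / 0.073 = £1,010.14

£1010.14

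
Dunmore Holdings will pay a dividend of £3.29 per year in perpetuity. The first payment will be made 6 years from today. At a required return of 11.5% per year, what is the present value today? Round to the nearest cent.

£16.60

Value at end of year 5: C / r = £3.29 / 0.115 = £28.6087
Discount to today: PV = £28.6087 / (1 + 0.115)^5 = £28.6087 / 1.723353 = £16.60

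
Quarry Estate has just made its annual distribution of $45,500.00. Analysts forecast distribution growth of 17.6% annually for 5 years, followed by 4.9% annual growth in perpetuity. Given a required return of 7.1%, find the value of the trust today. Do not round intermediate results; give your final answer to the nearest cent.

$3766834.88

D_1 = 53508.00000
D_2 = 62925.40800
D_3 = 74000.27981
D_4 = 87024.32905
D_5 = 102340.61097
Terminal value at year 5: TV = D_5×(1+g_2)/(r−g_2) = 107355.30091/0.022 = 4879786.40478
P_0 = D_1/(1+r)^1 + D_2/(1+r)^2 + D_3/(1+r)^3 + D_4/(1+r)^4 + D_5/(1+r)^5 + TV/(1+r)^5
    = 49960.78431 + 54858.90042 + 60237.22399 + 66142.83419 + 72627.42578 + 3463007.71089 = 3766834.87958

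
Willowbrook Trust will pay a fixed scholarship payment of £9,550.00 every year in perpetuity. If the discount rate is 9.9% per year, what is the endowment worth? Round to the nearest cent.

£96464.65

Level perpetuity: PV = C / r = £9,550.00 / 0.099 = £96,464.65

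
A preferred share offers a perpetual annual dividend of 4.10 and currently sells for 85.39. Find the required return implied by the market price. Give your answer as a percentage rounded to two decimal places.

4.80%

P = C/r ⇒ r = C/P = 4.10/85.39 = 0.048015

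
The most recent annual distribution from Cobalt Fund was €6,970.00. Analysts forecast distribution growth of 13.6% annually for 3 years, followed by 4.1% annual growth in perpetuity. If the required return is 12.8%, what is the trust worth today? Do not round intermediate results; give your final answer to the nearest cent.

€106394.73

D_1 = 7917.92000
D_2 = 8994.75712
D_3 = 10218.04409
Terminal value at year 3: TV = D_3×(1+g_2)/(r−g_2) = 10636.98390/0.087 = 122264.18271
P_0 = D_1/(1+r)^1 + D_2/(1+r)^2 + D_3/(1+r)^3 + TV/(1+r)^3
    = 7019.43262 + 7069.21583 + 7119.35212 + 85186.73050 = 106394.73108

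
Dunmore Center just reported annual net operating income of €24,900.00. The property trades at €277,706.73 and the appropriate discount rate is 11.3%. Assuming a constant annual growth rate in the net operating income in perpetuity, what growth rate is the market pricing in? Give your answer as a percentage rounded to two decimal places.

P = D₀(1+g)/(r−g) ⇒ P(r−g) = D₀(1+g) ⇒ g(P+D₀) = P·r − D₀
g = (P·r − D₀)/(P + D₀) = (€277,706.73×0.113 − €24,900.00) / (€277,706.73 + €24,900.00) = 0.021417

2.14%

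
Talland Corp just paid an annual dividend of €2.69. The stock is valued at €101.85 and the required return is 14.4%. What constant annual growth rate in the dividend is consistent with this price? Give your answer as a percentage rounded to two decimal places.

P = D₀(1+g)/(r−g) ⇒ P(r−g) = D₀(1+g) ⇒ g(P+D₀) = P·r − D₀
g = (P·r − D₀)/(P + D₀) = (€101.85×0.144 − €2.69) / (€101.85 + €2.69) = 0.114563

11.46%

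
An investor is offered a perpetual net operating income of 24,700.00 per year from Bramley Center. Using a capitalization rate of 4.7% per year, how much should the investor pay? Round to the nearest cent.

Level perpetuity: PV = C / r = 24,700.00 / 0.047 = 525,531.91

525531.91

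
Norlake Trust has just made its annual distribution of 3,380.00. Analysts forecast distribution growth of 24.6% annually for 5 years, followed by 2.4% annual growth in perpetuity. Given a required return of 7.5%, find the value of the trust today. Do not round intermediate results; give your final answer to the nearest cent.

168862.00

D_1 = 4211.48000
D_2 = 5247.50408
D_3 = 6538.39008
D_4 = 8146.83404
D_5 = 10150.95522
Terminal value at year 5: TV = D_5×(1+g_2)/(r−g_2) = 10394.57814/0.051 = 203815.25773
P_0 = D_1/(1+r)^1 + D_2/(1+r)^2 + D_3/(1+r)^3 + D_4/(1+r)^4 + D_5/(1+r)^5 + TV/(1+r)^5
    = 3917.65581 + 4540.83641 + 5263.14621 + 6100.35365 + 7070.73548 + 141969.27718 = 168862.00474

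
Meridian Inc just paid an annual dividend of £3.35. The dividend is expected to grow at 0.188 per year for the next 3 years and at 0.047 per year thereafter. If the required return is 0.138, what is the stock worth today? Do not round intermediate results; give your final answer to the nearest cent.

£54.81

D_1 = 3.97980
D_2 = 4.72800
D_3 = 5.61687
Terminal value at year 3: TV = D_3×(1+g_2)/(r−g_2) = 5.88086/0.091 = 64.62483
P_0 = D_1/(1+r)^1 + D_2/(1+r)^2 + D_3/(1+r)^3 + TV/(1+r)^3
    = 3.49719 + 3.65084 + 3.81125 + 43.85031 = 54.80959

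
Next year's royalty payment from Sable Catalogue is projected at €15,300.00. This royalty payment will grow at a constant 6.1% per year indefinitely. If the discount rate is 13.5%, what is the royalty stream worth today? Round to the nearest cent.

Growing perpetuity: P = D₁ / (r − g) = €15,300.0000 / (0.135 − 0.061) = €206,756.76

€206756.76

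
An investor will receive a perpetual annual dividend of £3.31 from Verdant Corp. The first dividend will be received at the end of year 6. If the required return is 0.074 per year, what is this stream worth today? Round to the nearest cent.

Value at end of year 5: C / r = £3.31 / 0.074 = £44.7297
Discount to today: PV = £44.7297 / (1 + 0.074)^5 = £44.7297 / 1.428964 = £31.30

£31.30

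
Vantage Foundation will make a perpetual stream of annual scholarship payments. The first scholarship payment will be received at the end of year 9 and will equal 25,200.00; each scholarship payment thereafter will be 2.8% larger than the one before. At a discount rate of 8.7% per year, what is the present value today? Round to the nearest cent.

219135.22

Value at end of year 8: C₁ / (r − g) = 25,200.00 / (0.087 − 0.028) = 427,118.6441
Discount to today: PV = 427,118.6441 / (1 + 0.087)^8 = 427,118.6441 / 1.949110 = 219,135.22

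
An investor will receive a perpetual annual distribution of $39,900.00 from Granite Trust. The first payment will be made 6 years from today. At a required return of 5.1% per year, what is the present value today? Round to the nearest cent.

$610083.30

Value at end of year 5: C / r = $39,900.00 / 0.051 = $782,352.9412
Discount to today: PV = $782,352.9412 / (1 + 0.051)^5 = $782,352.9412 / 1.282371 = $610,083.30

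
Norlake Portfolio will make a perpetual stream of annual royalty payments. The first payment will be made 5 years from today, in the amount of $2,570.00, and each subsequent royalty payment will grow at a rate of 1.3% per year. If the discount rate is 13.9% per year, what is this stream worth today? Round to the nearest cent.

$12119.03

Value at end of year 4: C₁ / (r − g) = $2,570.00 / (0.139 − 0.013) = $20,396.8254
Discount to today: PV = $20,396.8254 / (1 + 0.139)^4 = $20,396.8254 / 1.683042 = $12,119.03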